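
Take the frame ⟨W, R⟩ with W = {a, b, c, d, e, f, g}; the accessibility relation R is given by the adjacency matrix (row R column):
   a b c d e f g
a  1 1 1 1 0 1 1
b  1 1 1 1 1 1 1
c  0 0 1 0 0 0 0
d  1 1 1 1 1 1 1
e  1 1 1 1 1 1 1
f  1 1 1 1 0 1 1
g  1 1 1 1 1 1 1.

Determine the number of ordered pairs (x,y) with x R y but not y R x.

8

Enumerating: (a,c), (b,c), (d,c), (e,a), (e,c), (e,f), (f,c), (g,c).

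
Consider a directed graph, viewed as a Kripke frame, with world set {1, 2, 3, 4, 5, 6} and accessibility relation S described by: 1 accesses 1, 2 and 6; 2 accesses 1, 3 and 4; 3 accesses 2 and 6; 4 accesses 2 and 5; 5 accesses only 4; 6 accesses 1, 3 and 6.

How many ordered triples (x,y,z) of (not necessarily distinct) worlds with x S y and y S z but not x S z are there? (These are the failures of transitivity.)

Enumerating: (1,2,3), (1,2,4), (1,6,3), (2,1,2), (2,1,6), (2,3,2), (2,3,6), (2,4,2), (2,4,5), (3,2,1), (3,2,3), (3,2,4), … and 10 more.
Total: 22.

22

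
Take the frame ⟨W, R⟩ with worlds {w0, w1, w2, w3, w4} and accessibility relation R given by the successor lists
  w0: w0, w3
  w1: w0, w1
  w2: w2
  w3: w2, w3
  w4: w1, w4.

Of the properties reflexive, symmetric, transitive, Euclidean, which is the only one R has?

reflexive

Reflexive: yes — every world is R-related to itself.
Symmetric: no — w0 R w3 but not w3 R w0.
Transitive: no — w0 R w3 and w3 R w2, but not w0 R w2.
Euclidean: no — w0 R w3 and w0 R w0, but not w3 R w0.
Only reflexive holds.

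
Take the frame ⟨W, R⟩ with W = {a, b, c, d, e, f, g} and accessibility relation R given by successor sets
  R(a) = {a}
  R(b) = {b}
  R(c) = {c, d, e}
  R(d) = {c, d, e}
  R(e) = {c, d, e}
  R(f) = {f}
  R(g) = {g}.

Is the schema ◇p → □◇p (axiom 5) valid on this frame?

Yes

The schema 5 characterises exactly the Euclidean frames.
Euclidean: yes — any two successors of a common world are R-related.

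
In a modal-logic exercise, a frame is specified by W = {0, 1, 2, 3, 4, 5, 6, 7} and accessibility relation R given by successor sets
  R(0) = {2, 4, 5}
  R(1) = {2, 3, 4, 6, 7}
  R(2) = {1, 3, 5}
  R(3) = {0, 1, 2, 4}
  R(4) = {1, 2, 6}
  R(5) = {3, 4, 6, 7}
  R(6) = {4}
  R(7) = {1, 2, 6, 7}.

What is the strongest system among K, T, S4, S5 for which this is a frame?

Reflexive (axiom T): no — 0 is not related to itself.
Transitive (axiom 4): no — 0 R 2 and 2 R 1, but not 0 R 1.
Euclidean (axiom 5): no — 0 R 2 and 0 R 4, but not 2 R 4.
So F validates K; T would additionally require R to be reflexive. The strongest is K.

K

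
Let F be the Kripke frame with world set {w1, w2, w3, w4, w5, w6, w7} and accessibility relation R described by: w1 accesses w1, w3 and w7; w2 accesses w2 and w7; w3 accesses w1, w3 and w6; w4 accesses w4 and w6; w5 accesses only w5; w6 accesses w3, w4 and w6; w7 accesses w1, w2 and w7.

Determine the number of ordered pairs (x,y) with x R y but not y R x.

0

R is symmetric; there are no such tuples.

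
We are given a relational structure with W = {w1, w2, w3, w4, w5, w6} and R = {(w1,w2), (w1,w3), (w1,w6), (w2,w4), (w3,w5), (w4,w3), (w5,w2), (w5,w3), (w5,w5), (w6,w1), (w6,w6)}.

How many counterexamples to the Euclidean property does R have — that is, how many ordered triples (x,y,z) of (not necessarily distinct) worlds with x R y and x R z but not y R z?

16

Enumerating: (w1,w2,w2), (w1,w2,w3), (w1,w2,w6), (w1,w3,w2), (w1,w3,w3), (w1,w3,w6), (w1,w6,w2), (w1,w6,w3), (w2,w4,w4), (w4,w3,w3), (w5,w2,w2), (w5,w2,w3), (w5,w2,w5), (w5,w3,w2), (w5,w3,w3), (w6,w1,w1).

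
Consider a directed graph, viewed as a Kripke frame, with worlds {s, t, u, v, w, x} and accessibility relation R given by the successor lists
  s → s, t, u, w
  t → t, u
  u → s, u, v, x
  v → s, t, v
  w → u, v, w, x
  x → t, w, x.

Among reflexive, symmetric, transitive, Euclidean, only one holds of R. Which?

reflexive

Reflexive: yes — every world is R-related to itself.
Symmetric: no — s R t but not t R s.
Transitive: no — s R u and u R v, but not s R v.
Euclidean: no — s R t and s R w, but not t R w.
Only reflexive holds.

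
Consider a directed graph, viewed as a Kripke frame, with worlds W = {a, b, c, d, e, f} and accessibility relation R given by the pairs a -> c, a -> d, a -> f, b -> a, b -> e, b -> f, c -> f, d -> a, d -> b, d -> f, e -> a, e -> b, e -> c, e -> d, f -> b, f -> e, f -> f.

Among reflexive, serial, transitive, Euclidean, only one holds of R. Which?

serial

Reflexive: no — a is not related to itself.
Serial: yes — every world has a successor (e.g. a R c).
Transitive: no — a R d and d R b, but not a R b.
Euclidean: no — a R c and a R d, but not c R d.
Only serial holds.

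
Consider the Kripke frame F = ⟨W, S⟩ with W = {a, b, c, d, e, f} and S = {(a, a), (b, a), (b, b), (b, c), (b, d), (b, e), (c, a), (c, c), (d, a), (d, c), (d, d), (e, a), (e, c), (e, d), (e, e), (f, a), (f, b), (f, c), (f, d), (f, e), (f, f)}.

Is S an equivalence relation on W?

Reflexive: yes — every world is S-related to itself.
Symmetric: no — b S a but not a S b.
Transitive: yes — every two-step S-path is closed by a direct edge.
So S is not an equivalence relation.

No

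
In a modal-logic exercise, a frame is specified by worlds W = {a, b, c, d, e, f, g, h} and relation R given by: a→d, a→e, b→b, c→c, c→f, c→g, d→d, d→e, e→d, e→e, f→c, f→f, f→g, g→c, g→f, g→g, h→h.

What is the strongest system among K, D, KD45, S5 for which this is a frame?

Serial (axiom D): yes — every world has a successor (e.g. a R d).
Transitive (axiom 4): yes — every two-step R-path is closed by a direct edge.
Euclidean (axiom 5): yes — any two successors of a common world are R-related.
Reflexive (axiom T): no — a is not related to itself.
So F validates K, D, KD45; S5 would additionally require R to be reflexive. The strongest is KD45.

KD45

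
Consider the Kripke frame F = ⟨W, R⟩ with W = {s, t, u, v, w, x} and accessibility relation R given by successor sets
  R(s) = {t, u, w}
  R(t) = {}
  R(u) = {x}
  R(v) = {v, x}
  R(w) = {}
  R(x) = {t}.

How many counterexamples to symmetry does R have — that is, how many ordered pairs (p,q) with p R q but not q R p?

6

Enumerating: (s,t), (s,u), (s,w), (u,x), (v,x), (x,t).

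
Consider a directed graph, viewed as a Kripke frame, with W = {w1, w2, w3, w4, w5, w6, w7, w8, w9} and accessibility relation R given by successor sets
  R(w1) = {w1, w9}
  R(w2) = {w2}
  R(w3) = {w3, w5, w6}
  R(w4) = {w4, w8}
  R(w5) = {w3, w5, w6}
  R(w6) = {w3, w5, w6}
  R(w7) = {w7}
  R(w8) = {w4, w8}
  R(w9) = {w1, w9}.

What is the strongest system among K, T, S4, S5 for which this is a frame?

S5

Reflexive (axiom T): yes — every world is R-related to itself.
Transitive (axiom 4): yes — every two-step R-path is closed by a direct edge.
Euclidean (axiom 5): yes — any two successors of a common world are R-related.
So F validates K, T, S4, S5. The strongest is S5.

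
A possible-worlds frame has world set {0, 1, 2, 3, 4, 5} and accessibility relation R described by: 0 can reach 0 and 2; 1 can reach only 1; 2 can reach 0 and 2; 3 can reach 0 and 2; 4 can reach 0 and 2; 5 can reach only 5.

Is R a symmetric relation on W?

No

Symmetric: no — 3 R 0 but not 0 R 3.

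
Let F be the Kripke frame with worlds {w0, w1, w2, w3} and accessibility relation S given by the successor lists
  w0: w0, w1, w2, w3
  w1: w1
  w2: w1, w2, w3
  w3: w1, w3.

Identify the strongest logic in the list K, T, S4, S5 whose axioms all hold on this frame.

Reflexive (axiom T): yes — every world is S-related to itself.
Transitive (axiom 4): yes — every two-step S-path is closed by a direct edge.
Euclidean (axiom 5): no — w0 S w1 and w0 S w2, but not w1 S w2.
So F validates K, T, S4; S5 would additionally require S to be Euclidean. The strongest is S4.

S4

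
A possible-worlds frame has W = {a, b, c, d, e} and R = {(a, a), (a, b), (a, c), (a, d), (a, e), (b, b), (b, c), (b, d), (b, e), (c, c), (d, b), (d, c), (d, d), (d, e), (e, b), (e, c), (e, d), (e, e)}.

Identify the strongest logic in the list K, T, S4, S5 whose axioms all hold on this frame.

Reflexive (axiom T): yes — every world is R-related to itself.
Transitive (axiom 4): yes — every two-step R-path is closed by a direct edge.
Euclidean (axiom 5): no — a R c and a R b, but not c R b.
So F validates K, T, S4; S5 would additionally require R to be Euclidean. The strongest is S4.

S4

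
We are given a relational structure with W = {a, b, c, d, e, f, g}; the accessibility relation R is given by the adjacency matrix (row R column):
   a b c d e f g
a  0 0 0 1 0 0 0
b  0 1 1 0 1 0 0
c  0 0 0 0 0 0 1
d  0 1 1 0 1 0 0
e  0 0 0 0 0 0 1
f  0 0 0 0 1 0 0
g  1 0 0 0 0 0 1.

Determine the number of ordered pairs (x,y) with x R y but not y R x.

Enumerating: (a,d), (b,c), (b,e), (c,g), (d,b), (d,c), (d,e), (e,g), (f,e), (g,a).

10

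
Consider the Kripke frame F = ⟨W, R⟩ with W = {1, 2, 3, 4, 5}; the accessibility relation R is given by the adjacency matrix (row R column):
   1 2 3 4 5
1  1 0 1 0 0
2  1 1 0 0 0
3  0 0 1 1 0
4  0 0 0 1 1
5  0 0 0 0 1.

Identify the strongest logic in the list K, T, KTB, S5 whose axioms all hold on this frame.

T

Reflexive (axiom T): yes — every world is R-related to itself.
Symmetric (axiom B): no — 1 R 3 but not 3 R 1.
Euclidean (axiom 5): no — 1 R 3 and 1 R 1, but not 3 R 1.
So F validates K, T; KTB would additionally require R to be symmetric. The strongest is T.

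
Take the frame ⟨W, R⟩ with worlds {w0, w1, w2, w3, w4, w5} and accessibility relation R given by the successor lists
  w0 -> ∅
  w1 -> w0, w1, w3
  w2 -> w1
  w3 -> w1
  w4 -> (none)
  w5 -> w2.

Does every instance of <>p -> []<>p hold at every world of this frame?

No

Axiom 5 corresponds to the accessibility relation being Euclidean.
Euclidean: no — w1 R w0 and w1 R w3, but not w0 R w3.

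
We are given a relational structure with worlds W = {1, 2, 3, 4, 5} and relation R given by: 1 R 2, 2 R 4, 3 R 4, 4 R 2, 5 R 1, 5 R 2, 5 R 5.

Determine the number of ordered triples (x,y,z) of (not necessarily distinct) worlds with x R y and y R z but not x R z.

Enumerating: (1,2,4), (2,4,2), (3,4,2), (4,2,4), (5,2,4).

5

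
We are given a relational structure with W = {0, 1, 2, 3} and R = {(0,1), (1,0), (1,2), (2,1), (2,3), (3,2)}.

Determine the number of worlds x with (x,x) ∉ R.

4

Enumerating: 0, 1, 2, 3.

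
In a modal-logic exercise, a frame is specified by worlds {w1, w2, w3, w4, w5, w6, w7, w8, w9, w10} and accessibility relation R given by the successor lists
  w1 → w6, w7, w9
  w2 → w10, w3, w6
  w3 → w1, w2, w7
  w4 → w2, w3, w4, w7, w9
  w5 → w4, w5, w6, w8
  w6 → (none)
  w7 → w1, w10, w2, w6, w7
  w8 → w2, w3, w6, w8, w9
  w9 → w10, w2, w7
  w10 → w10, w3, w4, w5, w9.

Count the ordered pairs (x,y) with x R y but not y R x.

25

Enumerating: (w1,w6), (w1,w9), (w10,w3), (w10,w4), (w10,w5), (w2,w10), (w2,w6), (w3,w1), (w3,w7), (w4,w2), (w4,w3), (w4,w7), … and 13 more.
Total: 25.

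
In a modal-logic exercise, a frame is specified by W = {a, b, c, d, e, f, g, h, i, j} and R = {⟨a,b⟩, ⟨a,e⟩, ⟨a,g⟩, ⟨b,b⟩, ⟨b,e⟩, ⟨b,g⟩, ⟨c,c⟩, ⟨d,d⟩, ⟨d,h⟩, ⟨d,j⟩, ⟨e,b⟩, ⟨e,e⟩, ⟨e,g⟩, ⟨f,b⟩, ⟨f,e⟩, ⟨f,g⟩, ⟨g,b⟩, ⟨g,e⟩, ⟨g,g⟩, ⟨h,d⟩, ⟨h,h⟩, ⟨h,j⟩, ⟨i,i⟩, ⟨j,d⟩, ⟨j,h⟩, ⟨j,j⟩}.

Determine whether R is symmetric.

No

Symmetric: no — a R b but not b R a.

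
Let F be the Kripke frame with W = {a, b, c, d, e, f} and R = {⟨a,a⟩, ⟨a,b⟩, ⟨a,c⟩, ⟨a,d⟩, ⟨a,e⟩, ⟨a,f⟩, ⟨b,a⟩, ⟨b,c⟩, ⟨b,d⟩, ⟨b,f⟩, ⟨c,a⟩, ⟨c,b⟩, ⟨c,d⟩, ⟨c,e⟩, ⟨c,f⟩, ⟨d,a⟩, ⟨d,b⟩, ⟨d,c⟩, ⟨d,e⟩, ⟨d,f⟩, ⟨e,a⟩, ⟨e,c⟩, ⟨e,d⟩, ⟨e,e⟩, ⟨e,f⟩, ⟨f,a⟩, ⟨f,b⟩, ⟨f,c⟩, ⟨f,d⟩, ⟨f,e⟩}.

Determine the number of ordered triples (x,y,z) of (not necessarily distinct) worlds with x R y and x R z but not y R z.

27

Enumerating: (a,b,b), (a,b,e), (a,c,c), (a,d,d), (a,e,b), (a,f,f), (b,c,c), (b,d,d), (b,f,f), (c,b,b), (c,b,e), (c,d,d), … and 15 more.
Total: 27.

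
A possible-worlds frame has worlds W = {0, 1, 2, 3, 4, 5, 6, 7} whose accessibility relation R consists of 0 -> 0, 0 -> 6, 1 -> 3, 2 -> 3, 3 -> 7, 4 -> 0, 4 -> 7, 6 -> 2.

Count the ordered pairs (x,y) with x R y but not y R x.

Enumerating: (0,6), (1,3), (2,3), (3,7), (4,0), (4,7), (6,2).

7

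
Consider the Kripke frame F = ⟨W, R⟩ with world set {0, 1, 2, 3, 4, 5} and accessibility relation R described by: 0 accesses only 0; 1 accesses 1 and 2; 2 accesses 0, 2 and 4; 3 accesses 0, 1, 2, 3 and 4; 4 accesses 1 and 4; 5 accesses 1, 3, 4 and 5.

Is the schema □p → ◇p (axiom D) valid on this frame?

Yes

Axiom D corresponds to the accessibility relation being serial.
Serial: yes — every world has a successor (e.g. 0 R 0).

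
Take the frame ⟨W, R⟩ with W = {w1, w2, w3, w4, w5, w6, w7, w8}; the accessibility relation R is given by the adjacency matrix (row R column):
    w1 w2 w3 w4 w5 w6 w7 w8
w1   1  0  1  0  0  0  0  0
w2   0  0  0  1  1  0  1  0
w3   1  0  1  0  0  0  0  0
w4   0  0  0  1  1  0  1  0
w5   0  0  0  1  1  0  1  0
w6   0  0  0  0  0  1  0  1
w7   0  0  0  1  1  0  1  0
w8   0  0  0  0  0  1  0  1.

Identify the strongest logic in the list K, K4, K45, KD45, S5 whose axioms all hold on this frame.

Transitive (axiom 4): yes — every two-step R-path is closed by a direct edge.
Euclidean (axiom 5): yes — any two successors of a common world are R-related.
Serial (axiom D): yes — every world has a successor (e.g. w1 R w1).
Reflexive (axiom T): no — w2 is not related to itself.
So F validates K, K4, K45, KD45; S5 would additionally require R to be reflexive. The strongest is KD45.

KD45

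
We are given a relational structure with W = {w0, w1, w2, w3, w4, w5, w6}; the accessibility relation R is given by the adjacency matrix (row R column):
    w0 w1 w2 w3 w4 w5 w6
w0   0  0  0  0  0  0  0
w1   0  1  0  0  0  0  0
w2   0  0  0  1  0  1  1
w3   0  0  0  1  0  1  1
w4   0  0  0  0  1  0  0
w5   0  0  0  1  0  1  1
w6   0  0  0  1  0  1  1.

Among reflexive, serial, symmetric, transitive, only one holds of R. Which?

transitive

Reflexive: no — w0 is not related to itself.
Serial: no — w0 has no R-successor.
Symmetric: no — w2 R w3 but not w3 R w2.
Transitive: yes — every two-step R-path is closed by a direct edge.
Only transitive holds.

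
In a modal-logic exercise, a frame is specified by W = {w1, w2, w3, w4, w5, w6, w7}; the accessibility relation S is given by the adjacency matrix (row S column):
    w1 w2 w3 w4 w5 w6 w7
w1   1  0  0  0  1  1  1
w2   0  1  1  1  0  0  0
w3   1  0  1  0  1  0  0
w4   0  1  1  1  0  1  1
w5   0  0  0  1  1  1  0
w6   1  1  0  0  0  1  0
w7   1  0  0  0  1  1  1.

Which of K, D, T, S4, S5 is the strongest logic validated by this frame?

Serial (axiom D): yes — every world has a successor (e.g. w1 S w1).
Reflexive (axiom T): yes — every world is S-related to itself.
Transitive (axiom 4): no — w1 S w5 and w5 S w4, but not w1 S w4.
Euclidean (axiom 5): no — w1 S w5 and w1 S w7, but not w5 S w7.
So F validates K, D, T; S4 would additionally require S to be transitive. The strongest is T.

T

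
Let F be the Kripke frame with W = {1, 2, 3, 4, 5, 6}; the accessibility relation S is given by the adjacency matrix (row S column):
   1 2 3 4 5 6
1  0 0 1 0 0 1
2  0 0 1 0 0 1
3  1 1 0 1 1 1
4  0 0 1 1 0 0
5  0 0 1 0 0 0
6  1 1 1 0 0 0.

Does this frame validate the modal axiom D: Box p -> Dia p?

Yes

The schema D characterises exactly the serial frames.
Serial: yes — every world has a successor (e.g. 1 S 3).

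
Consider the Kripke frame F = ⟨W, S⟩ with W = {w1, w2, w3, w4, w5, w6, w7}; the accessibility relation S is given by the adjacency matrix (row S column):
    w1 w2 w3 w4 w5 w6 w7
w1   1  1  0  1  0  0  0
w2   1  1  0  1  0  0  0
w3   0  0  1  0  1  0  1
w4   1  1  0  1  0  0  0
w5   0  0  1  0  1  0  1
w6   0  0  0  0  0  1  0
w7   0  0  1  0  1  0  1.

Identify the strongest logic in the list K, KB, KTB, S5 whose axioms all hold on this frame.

Symmetric (axiom B): yes — every pair in S has its reverse in S.
Reflexive (axiom T): yes — every world is S-related to itself.
Euclidean (axiom 5): yes — any two successors of a common world are S-related.
So F validates K, KB, KTB, S5. The strongest is S5.

S5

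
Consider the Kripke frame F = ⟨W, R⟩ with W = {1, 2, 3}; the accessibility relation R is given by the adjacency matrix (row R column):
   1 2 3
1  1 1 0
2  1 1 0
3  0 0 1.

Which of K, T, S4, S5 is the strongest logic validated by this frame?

Reflexive (axiom T): yes — every world is R-related to itself.
Transitive (axiom 4): yes — every two-step R-path is closed by a direct edge.
Euclidean (axiom 5): yes — any two successors of a common world are R-related.
So F validates K, T, S4, S5. The strongest is S5.

S5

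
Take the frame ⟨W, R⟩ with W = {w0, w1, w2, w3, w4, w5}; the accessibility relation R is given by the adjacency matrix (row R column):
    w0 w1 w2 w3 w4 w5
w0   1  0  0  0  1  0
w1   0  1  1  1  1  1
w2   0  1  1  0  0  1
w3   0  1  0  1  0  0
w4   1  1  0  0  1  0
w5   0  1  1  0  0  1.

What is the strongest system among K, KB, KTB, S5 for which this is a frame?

KTB

Symmetric (axiom B): yes — every pair in R has its reverse in R.
Reflexive (axiom T): yes — every world is R-related to itself.
Euclidean (axiom 5): no — w1 R w2 and w1 R w3, but not w2 R w3.
So F validates K, KB, KTB; S5 would additionally require R to be Euclidean. The strongest is KTB.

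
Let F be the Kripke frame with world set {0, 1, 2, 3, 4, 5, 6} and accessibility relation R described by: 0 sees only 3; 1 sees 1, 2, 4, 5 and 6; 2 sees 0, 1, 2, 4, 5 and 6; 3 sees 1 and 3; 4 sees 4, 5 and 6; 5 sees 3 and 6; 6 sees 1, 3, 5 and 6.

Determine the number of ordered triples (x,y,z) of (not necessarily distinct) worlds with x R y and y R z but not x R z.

Enumerating: (0,3,1), (1,2,0), (1,5,3), (1,6,3), (2,0,3), (2,5,3), (2,6,3), (3,1,2), (3,1,4), (3,1,5), (3,1,6), (4,5,3), … and 7 more.
Total: 19.

19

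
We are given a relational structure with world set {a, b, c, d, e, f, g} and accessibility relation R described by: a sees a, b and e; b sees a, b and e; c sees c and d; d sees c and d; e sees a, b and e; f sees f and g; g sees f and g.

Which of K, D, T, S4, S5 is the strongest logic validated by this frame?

S5

Serial (axiom D): yes — every world has a successor (e.g. a R a).
Reflexive (axiom T): yes — every world is R-related to itself.
Transitive (axiom 4): yes — every two-step R-path is closed by a direct edge.
Euclidean (axiom 5): yes — any two successors of a common world are R-related.
So F validates K, D, T, S4, S5. The strongest is S5.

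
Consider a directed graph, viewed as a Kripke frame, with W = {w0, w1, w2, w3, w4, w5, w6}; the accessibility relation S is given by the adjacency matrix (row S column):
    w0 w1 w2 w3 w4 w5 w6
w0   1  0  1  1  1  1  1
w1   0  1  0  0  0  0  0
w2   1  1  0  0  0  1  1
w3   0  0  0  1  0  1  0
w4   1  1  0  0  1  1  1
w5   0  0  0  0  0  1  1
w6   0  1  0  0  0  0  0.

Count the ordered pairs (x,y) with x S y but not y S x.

12

Enumerating: (w0,w3), (w0,w5), (w0,w6), (w2,w1), (w2,w5), (w2,w6), (w3,w5), (w4,w1), (w4,w5), (w4,w6), (w5,w6), (w6,w1).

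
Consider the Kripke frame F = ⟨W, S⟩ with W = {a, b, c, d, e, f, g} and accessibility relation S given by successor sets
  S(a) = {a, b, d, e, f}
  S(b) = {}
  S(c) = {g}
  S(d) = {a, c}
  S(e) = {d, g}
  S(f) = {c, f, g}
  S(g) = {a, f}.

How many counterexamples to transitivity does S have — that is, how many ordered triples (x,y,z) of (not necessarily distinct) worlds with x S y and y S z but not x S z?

Enumerating: (a,d,c), (a,e,g), (a,f,c), (a,f,g), (c,g,a), (c,g,f), (d,a,b), (d,a,d), (d,a,e), (d,a,f), (d,c,g), (e,d,a), … and 9 more.
Total: 21.

21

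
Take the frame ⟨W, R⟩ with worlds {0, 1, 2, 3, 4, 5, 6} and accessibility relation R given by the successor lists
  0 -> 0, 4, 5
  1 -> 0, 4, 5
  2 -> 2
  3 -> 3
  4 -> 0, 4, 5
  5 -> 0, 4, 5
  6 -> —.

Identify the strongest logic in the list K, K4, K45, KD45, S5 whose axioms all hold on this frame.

K45

Transitive (axiom 4): yes — every two-step R-path is closed by a direct edge.
Euclidean (axiom 5): yes — any two successors of a common world are R-related.
Serial (axiom D): no — 6 has no R-successor.
Reflexive (axiom T): no — 1 is not related to itself.
So F validates K, K4, K45; KD45 would additionally require R to be serial. The strongest is K45.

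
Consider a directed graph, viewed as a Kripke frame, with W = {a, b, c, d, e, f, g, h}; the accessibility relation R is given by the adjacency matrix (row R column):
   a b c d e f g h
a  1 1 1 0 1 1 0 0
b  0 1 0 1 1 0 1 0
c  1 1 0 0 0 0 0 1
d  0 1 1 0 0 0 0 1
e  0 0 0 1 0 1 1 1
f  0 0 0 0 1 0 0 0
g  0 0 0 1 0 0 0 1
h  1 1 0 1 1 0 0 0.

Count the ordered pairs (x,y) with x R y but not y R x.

Enumerating: (a,b), (a,e), (a,f), (b,e), (b,g), (c,b), (c,h), (d,c), (e,d), (e,g), (g,d), (g,h), (h,a), (h,b).

14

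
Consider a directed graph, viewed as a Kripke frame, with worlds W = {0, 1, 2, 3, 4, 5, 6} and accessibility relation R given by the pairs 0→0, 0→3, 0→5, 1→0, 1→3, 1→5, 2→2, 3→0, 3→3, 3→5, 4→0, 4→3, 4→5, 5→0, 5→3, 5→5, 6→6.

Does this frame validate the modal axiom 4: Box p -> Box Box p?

By correspondence theory, 4 is valid on a frame iff R is transitive.
Transitive: yes — every two-step R-path is closed by a direct edge.

Yes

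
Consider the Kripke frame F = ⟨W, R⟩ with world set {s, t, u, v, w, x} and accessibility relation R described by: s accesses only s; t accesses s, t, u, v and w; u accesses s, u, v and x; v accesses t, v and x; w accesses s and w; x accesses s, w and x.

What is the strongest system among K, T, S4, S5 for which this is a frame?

T

Reflexive (axiom T): yes — every world is R-related to itself.
Transitive (axiom 4): no — t R u and u R x, but not t R x.
Euclidean (axiom 5): no — t R s and t R u, but not s R u.
So F validates K, T; S4 would additionally require R to be transitive. The strongest is T.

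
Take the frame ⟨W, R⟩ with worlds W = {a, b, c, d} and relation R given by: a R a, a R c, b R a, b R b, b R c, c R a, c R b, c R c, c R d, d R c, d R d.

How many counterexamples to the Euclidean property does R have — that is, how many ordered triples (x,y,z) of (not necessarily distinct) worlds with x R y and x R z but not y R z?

Enumerating: (b,a,b), (c,a,b), (c,a,d), (c,b,d), (c,d,a), (c,d,b).

6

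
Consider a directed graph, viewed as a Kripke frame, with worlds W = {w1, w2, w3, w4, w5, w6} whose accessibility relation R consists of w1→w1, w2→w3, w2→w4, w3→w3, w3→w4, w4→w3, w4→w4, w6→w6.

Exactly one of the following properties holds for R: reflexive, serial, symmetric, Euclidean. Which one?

Euclidean

Reflexive: no — w2 is not related to itself.
Serial: no — w5 has no R-successor.
Symmetric: no — w2 R w3 but not w3 R w2.
Euclidean: yes — any two successors of a common world are R-related.
Only Euclidean holds.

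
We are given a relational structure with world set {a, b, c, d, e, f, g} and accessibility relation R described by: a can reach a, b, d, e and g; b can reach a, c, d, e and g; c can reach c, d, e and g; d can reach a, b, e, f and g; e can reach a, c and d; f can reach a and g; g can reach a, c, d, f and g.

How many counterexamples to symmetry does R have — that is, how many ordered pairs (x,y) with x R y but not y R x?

Enumerating: (b,c), (b,e), (b,g), (c,d), (d,f), (f,a).

6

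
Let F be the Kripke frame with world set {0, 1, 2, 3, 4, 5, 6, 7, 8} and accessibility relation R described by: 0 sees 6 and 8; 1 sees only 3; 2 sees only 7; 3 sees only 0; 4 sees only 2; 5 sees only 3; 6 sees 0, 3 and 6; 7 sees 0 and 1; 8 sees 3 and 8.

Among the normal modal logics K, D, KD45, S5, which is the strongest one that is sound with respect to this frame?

D

Serial (axiom D): yes — every world has a successor (e.g. 0 R 6).
Transitive (axiom 4): no — 0 R 6 and 6 R 3, but not 0 R 3.
Euclidean (axiom 5): no — 0 R 6 and 0 R 8, but not 6 R 8.
Reflexive (axiom T): no — 0 is not related to itself.
So F validates K, D; KD45 would additionally require R to be Euclidean and transitive. The strongest is D.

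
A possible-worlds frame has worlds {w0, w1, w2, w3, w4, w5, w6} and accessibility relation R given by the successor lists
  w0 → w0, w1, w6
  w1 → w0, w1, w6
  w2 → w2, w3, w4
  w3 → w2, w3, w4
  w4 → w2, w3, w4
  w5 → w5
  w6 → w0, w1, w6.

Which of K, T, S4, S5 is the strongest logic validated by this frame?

S5

Reflexive (axiom T): yes — every world is R-related to itself.
Transitive (axiom 4): yes — every two-step R-path is closed by a direct edge.
Euclidean (axiom 5): yes — any two successors of a common world are R-related.
So F validates K, T, S4, S5. The strongest is S5.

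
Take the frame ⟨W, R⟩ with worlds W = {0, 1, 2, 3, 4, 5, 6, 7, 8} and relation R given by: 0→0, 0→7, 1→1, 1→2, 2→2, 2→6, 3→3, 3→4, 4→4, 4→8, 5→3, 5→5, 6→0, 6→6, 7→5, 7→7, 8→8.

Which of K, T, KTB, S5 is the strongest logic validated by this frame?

T

Reflexive (axiom T): yes — every world is R-related to itself.
Symmetric (axiom B): no — 0 R 7 but not 7 R 0.
Euclidean (axiom 5): no — 0 R 7 and 0 R 0, but not 7 R 0.
So F validates K, T; KTB would additionally require R to be symmetric. The strongest is T.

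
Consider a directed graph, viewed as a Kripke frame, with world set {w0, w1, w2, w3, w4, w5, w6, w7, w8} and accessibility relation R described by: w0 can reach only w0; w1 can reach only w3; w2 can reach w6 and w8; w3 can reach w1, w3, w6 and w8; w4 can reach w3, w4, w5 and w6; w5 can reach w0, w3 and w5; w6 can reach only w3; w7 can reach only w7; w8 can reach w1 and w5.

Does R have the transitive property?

No

Transitive: no — w1 R w3 and w3 R w6, but not w1 R w6.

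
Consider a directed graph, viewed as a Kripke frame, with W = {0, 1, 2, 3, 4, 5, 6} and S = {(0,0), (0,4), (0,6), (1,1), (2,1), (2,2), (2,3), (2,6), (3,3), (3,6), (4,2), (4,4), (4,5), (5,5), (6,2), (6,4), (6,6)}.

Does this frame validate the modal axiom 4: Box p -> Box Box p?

No

By correspondence theory, 4 is valid on a frame iff S is transitive.
Transitive: no — 0 S 4 and 4 S 2, but not 0 S 2.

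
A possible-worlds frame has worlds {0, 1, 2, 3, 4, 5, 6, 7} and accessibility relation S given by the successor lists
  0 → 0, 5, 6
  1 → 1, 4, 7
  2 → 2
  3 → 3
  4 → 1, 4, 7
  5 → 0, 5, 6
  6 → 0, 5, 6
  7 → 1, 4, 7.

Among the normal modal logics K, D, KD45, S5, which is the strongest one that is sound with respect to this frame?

S5

Serial (axiom D): yes — every world has a successor (e.g. 0 S 0).
Transitive (axiom 4): yes — every two-step S-path is closed by a direct edge.
Euclidean (axiom 5): yes — any two successors of a common world are S-related.
Reflexive (axiom T): yes — every world is S-related to itself.
So F validates K, D, KD45, S5. The strongest is S5.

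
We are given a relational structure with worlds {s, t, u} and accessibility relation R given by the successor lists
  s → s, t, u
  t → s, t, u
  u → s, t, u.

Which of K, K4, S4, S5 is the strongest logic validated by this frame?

S5

Transitive (axiom 4): yes — every two-step R-path is closed by a direct edge.
Reflexive (axiom T): yes — every world is R-related to itself.
Euclidean (axiom 5): yes — any two successors of a common world are R-related.
So F validates K, K4, S4, S5. The strongest is S5.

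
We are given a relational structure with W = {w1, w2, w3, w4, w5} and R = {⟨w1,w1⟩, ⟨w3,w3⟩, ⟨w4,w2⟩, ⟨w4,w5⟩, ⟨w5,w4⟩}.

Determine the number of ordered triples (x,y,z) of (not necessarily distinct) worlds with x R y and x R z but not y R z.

Enumerating: (w4,w2,w2), (w4,w2,w5), (w4,w5,w2), (w4,w5,w5), (w5,w4,w4).

5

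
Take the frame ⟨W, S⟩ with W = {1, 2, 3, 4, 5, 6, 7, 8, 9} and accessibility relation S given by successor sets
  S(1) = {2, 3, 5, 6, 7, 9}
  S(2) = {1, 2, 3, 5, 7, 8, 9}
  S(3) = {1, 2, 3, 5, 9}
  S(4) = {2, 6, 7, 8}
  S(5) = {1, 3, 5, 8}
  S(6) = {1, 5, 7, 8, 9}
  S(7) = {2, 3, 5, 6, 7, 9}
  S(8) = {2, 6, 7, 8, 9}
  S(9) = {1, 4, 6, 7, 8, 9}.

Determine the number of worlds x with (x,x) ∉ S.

3

Enumerating: 1, 4, 6.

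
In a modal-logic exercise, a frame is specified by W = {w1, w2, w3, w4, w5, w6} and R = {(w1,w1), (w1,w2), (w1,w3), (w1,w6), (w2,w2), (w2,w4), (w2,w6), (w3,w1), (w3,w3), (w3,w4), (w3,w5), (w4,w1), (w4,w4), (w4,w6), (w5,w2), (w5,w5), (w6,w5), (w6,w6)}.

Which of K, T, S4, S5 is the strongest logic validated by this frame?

T

Reflexive (axiom T): yes — every world is R-related to itself.
Transitive (axiom 4): no — w1 R w2 and w2 R w4, but not w1 R w4.
Euclidean (axiom 5): no — w1 R w2 and w1 R w3, but not w2 R w3.
So F validates K, T; S4 would additionally require R to be transitive. The strongest is T.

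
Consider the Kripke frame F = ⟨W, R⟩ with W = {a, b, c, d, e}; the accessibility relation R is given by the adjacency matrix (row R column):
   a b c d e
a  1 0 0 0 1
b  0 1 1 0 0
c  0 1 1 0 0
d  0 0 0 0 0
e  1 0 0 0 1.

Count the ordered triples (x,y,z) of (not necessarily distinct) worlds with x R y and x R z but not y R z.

R is Euclidean; there are no such tuples.

0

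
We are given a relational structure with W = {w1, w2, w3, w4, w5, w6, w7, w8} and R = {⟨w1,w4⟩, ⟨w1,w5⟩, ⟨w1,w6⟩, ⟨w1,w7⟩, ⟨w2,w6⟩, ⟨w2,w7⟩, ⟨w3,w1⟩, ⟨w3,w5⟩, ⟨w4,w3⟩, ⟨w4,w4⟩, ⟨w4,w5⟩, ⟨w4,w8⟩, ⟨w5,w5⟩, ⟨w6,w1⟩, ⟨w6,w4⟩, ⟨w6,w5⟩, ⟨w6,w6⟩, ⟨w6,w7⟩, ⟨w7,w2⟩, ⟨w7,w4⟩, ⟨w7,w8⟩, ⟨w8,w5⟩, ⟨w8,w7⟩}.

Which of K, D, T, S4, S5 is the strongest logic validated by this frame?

Serial (axiom D): yes — every world has a successor (e.g. w1 R w4).
Reflexive (axiom T): no — w1 is not related to itself.
Transitive (axiom 4): no — w1 R w4 and w4 R w3, but not w1 R w3.
Euclidean (axiom 5): no — w1 R w4 and w1 R w6, but not w4 R w6.
So F validates K, D; T would additionally require R to be reflexive. The strongest is D.

D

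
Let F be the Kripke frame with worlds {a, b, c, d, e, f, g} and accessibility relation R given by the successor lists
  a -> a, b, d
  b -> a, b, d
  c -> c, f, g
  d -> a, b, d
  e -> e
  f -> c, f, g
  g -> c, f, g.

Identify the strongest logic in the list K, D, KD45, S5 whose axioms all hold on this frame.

Serial (axiom D): yes — every world has a successor (e.g. a R a).
Transitive (axiom 4): yes — every two-step R-path is closed by a direct edge.
Euclidean (axiom 5): yes — any two successors of a common world are R-related.
Reflexive (axiom T): yes — every world is R-related to itself.
So F validates K, D, KD45, S5. The strongest is S5.

S5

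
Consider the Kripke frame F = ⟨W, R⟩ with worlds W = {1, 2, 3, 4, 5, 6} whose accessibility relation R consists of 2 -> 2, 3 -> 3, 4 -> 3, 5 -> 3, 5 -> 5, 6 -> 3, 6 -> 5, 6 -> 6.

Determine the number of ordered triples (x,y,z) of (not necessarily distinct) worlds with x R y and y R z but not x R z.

R is transitive; there are no such tuples.

0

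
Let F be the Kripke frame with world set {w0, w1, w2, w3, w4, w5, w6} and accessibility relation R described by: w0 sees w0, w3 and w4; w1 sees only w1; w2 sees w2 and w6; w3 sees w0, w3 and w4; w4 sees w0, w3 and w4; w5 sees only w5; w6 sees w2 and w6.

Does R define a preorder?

Reflexive: yes — every world is R-related to itself.
Transitive: yes — every two-step R-path is closed by a direct edge.
So R is a preorder.

Yes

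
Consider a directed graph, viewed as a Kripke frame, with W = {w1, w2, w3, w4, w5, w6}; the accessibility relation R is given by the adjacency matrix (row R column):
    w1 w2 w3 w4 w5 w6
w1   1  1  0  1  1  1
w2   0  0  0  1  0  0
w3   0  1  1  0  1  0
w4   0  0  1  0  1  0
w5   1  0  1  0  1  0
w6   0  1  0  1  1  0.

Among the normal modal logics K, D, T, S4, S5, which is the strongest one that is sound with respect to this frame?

Serial (axiom D): yes — every world has a successor (e.g. w1 R w1).
Reflexive (axiom T): no — w2 is not related to itself.
Transitive (axiom 4): no — w1 R w4 and w4 R w3, but not w1 R w3.
Euclidean (axiom 5): no — w1 R w2 and w1 R w5, but not w2 R w5.
So F validates K, D; T would additionally require R to be reflexive. The strongest is D.

D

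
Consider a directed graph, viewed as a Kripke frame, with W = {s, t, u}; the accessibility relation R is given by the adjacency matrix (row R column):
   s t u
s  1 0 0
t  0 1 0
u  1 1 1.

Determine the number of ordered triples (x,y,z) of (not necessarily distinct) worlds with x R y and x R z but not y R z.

4

Enumerating: (u,s,t), (u,s,u), (u,t,s), (u,t,u).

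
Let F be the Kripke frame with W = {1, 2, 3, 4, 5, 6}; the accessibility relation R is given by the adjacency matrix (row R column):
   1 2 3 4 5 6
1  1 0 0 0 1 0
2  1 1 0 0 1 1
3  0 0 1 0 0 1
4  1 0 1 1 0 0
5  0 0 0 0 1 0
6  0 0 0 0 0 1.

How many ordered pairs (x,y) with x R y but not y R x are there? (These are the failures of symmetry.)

7

Enumerating: (1,5), (2,1), (2,5), (2,6), (3,6), (4,1), (4,3).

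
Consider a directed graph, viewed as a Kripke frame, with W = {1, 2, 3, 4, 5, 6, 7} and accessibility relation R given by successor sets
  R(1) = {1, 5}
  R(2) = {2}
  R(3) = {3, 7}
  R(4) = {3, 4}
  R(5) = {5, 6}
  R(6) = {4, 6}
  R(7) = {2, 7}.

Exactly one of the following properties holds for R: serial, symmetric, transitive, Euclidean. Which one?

Serial: yes — every world has a successor (e.g. 1 R 1).
Symmetric: no — 1 R 5 but not 5 R 1.
Transitive: no — 1 R 5 and 5 R 6, but not 1 R 6.
Euclidean: no — 1 R 5 and 1 R 1, but not 5 R 1.
Only serial holds.

serial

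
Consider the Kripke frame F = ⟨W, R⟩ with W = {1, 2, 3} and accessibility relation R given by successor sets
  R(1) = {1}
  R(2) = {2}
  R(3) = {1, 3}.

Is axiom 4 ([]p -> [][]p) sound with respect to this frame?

Yes

The schema 4 characterises exactly the transitive frames.
Transitive: yes — every two-step R-path is closed by a direct edge.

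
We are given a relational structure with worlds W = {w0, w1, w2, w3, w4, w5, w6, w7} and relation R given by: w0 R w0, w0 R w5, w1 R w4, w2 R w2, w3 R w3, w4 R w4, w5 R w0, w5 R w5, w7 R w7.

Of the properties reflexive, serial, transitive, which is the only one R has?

transitive

Reflexive: no — w1 is not related to itself.
Serial: no — w6 has no R-successor.
Transitive: yes — every two-step R-path is closed by a direct edge.
Only transitive holds.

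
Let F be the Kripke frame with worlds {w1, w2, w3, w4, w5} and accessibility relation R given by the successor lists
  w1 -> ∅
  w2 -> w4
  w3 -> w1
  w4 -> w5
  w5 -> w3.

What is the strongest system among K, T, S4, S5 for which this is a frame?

Reflexive (axiom T): no — w1 is not related to itself.
Transitive (axiom 4): no — w2 R w4 and w4 R w5, but not w2 R w5.
Euclidean (axiom 5): no — w2 R w4 and w2 R w4, but not w4 R w4.
So F validates K; T would additionally require R to be reflexive. The strongest is K.

K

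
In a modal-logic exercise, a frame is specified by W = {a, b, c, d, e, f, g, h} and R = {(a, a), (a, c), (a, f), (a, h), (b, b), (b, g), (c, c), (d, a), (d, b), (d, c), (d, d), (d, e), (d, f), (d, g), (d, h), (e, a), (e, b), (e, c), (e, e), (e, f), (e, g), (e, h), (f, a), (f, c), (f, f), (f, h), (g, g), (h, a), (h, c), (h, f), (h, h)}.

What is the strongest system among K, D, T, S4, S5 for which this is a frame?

S4

Serial (axiom D): yes — every world has a successor (e.g. a R a).
Reflexive (axiom T): yes — every world is R-related to itself.
Transitive (axiom 4): yes — every two-step R-path is closed by a direct edge.
Euclidean (axiom 5): no — a R c and a R f, but not c R f.
So F validates K, D, T, S4; S5 would additionally require R to be Euclidean. The strongest is S4.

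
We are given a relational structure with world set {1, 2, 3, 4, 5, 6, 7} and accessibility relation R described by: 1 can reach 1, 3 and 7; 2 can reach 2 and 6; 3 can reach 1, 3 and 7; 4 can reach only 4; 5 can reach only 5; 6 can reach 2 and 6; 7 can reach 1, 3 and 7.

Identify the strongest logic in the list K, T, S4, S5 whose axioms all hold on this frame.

Reflexive (axiom T): yes — every world is R-related to itself.
Transitive (axiom 4): yes — every two-step R-path is closed by a direct edge.
Euclidean (axiom 5): yes — any two successors of a common world are R-related.
So F validates K, T, S4, S5. The strongest is S5.

S5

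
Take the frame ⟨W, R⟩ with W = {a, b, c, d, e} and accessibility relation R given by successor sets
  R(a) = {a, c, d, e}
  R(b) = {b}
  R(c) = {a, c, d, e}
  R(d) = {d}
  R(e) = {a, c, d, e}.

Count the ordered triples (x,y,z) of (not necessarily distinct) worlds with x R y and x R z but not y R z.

Enumerating: (a,d,a), (a,d,c), (a,d,e), (c,d,a), (c,d,c), (c,d,e), (e,d,a), (e,d,c), (e,d,e).

9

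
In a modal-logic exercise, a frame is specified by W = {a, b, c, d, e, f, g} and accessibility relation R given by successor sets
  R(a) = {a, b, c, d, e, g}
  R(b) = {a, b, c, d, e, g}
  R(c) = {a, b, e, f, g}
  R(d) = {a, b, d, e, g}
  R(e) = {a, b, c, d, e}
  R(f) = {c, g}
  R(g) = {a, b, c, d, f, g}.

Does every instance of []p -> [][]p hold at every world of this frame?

Axiom 4 corresponds to the accessibility relation being transitive.
Transitive: no — a R c and c R f, but not a R f.

No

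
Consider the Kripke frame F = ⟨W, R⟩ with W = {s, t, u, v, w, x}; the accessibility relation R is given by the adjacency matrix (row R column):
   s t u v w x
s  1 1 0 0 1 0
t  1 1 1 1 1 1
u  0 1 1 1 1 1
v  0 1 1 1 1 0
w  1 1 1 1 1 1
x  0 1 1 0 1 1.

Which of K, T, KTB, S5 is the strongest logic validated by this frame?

KTB

Reflexive (axiom T): yes — every world is R-related to itself.
Symmetric (axiom B): yes — every pair in R has its reverse in R.
Euclidean (axiom 5): no — t R s and t R u, but not s R u.
So F validates K, T, KTB; S5 would additionally require R to be Euclidean. The strongest is KTB.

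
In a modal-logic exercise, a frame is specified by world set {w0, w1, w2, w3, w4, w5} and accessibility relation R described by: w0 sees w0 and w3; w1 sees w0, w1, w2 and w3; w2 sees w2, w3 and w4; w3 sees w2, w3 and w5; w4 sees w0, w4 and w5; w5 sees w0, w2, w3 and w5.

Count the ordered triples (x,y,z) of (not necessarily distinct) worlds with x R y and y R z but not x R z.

13

Enumerating: (w0,w3,w2), (w0,w3,w5), (w1,w2,w4), (w1,w3,w5), (w2,w3,w5), (w2,w4,w0), (w2,w4,w5), (w3,w2,w4), (w3,w5,w0), (w4,w0,w3), (w4,w5,w2), (w4,w5,w3), (w5,w2,w4).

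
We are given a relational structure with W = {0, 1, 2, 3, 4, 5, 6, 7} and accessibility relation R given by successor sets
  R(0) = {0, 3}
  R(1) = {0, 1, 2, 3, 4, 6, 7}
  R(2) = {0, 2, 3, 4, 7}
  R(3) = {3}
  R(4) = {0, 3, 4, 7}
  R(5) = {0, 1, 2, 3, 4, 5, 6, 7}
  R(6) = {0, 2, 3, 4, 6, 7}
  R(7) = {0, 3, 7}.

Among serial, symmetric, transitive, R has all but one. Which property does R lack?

Serial: yes — every world has a successor (e.g. 0 R 0).
Symmetric: no — 0 R 3 but not 3 R 0.
Transitive: yes — every two-step R-path is closed by a direct edge.
Only symmetric fails.

symmetric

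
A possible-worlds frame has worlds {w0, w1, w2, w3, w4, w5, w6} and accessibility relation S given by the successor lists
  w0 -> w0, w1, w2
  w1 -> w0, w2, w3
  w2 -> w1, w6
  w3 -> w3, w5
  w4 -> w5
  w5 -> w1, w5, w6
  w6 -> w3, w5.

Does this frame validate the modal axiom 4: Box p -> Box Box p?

No

The schema 4 characterises exactly the transitive frames.
Transitive: no — w0 S w1 and w1 S w3, but not w0 S w3.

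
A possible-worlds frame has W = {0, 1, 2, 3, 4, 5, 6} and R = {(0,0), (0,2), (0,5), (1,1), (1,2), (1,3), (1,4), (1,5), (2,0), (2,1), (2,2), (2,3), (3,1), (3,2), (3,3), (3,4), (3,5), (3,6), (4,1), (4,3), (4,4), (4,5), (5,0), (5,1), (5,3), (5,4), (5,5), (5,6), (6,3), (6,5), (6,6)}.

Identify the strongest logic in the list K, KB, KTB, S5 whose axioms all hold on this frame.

Symmetric (axiom B): yes — every pair in R has its reverse in R.
Reflexive (axiom T): yes — every world is R-related to itself.
Euclidean (axiom 5): no — 0 R 2 and 0 R 5, but not 2 R 5.
So F validates K, KB, KTB; S5 would additionally require R to be Euclidean. The strongest is KTB.

KTB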